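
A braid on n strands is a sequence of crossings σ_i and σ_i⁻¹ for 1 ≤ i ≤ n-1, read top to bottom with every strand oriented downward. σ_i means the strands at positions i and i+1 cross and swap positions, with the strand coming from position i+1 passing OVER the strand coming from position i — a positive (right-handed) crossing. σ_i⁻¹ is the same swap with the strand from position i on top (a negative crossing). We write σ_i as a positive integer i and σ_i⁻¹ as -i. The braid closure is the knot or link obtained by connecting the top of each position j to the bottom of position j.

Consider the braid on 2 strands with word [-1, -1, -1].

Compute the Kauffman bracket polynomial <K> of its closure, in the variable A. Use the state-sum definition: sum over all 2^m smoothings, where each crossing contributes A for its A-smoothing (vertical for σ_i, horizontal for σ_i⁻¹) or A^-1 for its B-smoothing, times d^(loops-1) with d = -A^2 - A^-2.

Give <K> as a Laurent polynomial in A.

Braid: s1^-1 s1^-1 s1^-1 on 2 strands, 3 crossings.
Writhe w = (#positive) - (#negative) = 0 - 3 = -3.
Enumerate smoothing states for the bracket polynomial. There are 2^3 = 8 states.
For each crossing: s=0 is the vertical smoothing, s=1 horizontal. Crossing k contributes A^(sign_k * (1 - 2*s_k)); loop factor d = -A^2 - A^-2.
  state 000: A-exp=-3, loops=2, term = A^-3 * d^1
  state 001: A-exp=-1, loops=1, term = A^-1 * d^0
  state 010: A-exp=-1, loops=1, term = A^-1 * d^0
  state 011: A-exp=+1, loops=2, term = A^1 * d^1
  state 100: A-exp=-1, loops=1, term = A^-1 * d^0
  state 101: A-exp=+1, loops=2, term = A^1 * d^1
  state 110: A-exp=+1, loops=2, term = A^1 * d^1
  state 111: A-exp=+3, loops=3, term = A^3 * d^2
Collect the terms by A-exponent (count of states per loop number):
Powers of d = -A^2 - A^-2: d^2 = A^4 + 2 + A^-4.
  A^3 * (d^2) = A^7 + 2*A^3 + A^-1
  A^1 * (3*d) = -3*A^3 - 3*A^-1
  A^-1 * (3) = 3*A^-1
  A^-3 * (d) = -A^-1 - A^-5
Summing the groups: <K> = A^7 - A^3 - A^-5

Answer: A^7 - A^3 - A^-5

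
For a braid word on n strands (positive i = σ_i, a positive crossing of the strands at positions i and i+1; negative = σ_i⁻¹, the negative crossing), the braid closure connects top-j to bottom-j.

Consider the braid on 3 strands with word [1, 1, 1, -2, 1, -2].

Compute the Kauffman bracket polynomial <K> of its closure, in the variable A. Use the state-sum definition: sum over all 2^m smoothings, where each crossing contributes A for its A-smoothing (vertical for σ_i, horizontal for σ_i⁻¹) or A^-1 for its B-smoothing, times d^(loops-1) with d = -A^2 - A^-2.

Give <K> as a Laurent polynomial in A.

Braid: s1 s1 s1 s2^-1 s1 s2^-1 on 3 strands, 6 crossings.
Writhe w = (#positive) - (#negative) = 4 - 2 = 2.
State-sum expansion of <K>. There are 2^6 = 64 states.
Each crossing splits two ways (0=vertical, 1=horizontal). The state's weight is A^(#A-smoothings - #B-smoothings) * d^(loops - 1).
Tabulate the states by total A-exponent and number of loops L (A-exp: L × count):
  A^6: L=3 ×1
  A^4: L=2 ×6
  A^2: L=1 ×11, L=3 ×4
  A^0: L=2 ×19, L=4 ×1
  A^-2: L=3 ×15
  A^-4: L=4 ×6
  A^-6: L=5 ×1
Each group contributes A^e * Σ count * d^(L-1):
Powers of d = -A^2 - A^-2: d^2 = A^4 + 2 + A^-4; d^3 = -A^6 - 3*A^2 - 3*A^-2 - A^-6; d^4 = A^8 + 4*A^4 + 6 + 4*A^-4 + A^-8.
  A^6 * (d^2) = A^10 + 2*A^6 + A^2
  A^4 * (6*d) = -6*A^6 - 6*A^2
  A^2 * (11 + 4*d^2) = 4*A^6 + 19*A^2 + 4*A^-2
  A^0 * (19*d + d^3) = -A^6 - 22*A^2 - 22*A^-2 - A^-6
  A^-2 * (15*d^2) = 15*A^2 + 30*A^-2 + 15*A^-6
  A^-4 * (6*d^3) = -6*A^2 - 18*A^-2 - 18*A^-6 - 6*A^-10
  A^-6 * (d^4) = A^2 + 4*A^-2 + 6*A^-6 + 4*A^-10 + A^-14
Summing the groups: <K> = A^10 - A^6 + 2*A^2 - 2*A^-2 + 2*A^-6 - 2*A^-10 + A^-14

Answer: A^10 - A^6 + 2*A^2 - 2*A^-2 + 2*A^-6 - 2*A^-10 + A^-14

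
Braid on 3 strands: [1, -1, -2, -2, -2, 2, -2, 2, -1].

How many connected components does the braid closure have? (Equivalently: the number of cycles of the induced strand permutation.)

Track the strand permutation on 3 strands, starting from identity.
  step 1: s1 swaps positions 1,2 -> [2 1 3]
  step 2: s1^-1 swaps positions 1,2 -> [1 2 3]
  step 3: s2^-1 swaps positions 2,3 -> [1 3 2]
  step 4: s2^-1 swaps positions 2,3 -> [1 2 3]
  step 5: s2^-1 swaps positions 2,3 -> [1 3 2]
  step 6: s2 swaps positions 2,3 -> [1 2 3]
  step 7: s2^-1 swaps positions 2,3 -> [1 3 2]
  step 8: s2 swaps positions 2,3 -> [1 2 3]
  step 9: s1^-1 swaps positions 1,2 -> [2 1 3]
Final permutation (position -> original strand): [2 1 3]
Closure components = cycle count of this permutation = 2.

Answer: 2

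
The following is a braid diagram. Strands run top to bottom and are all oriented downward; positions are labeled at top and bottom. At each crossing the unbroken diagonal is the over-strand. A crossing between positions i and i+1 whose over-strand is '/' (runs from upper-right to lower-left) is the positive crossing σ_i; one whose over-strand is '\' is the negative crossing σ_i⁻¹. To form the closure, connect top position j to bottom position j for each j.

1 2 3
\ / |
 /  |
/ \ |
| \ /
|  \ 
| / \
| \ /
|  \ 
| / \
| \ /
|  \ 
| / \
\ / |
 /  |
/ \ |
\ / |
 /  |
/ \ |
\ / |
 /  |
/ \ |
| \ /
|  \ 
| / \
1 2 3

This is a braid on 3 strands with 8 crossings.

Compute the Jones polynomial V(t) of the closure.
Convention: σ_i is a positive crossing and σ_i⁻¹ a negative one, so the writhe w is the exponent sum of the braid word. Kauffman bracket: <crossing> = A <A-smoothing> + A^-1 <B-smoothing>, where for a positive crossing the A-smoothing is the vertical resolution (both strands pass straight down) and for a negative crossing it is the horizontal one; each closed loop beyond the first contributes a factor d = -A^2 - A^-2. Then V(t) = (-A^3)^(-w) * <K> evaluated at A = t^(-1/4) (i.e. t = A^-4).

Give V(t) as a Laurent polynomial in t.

t^4 - 2*t^3 + 3*t^2 - 4*t + 5 - 4*t^-1 + 3*t^-2 - 2*t^-3 + t^-4

Derivation:
Reading the diagram top to bottom ('/'-over between positions i,i+1 = s_i, '\'-over = s_i^-1): braid word = s1 s2^-1 s2^-1 s2^-1 s1 s1 s1 s2^-1.
Braid: s1 s2^-1 s2^-1 s2^-1 s1 s1 s1 s2^-1 on 3 strands, 8 crossings.
Writhe w = (#positive) - (#negative) = 4 - 4 = 0.
State-sum expansion of <K>. There are 2^8 = 256 states.
Smooth each crossing (0=||, 1=⌣⌢); contribution A^(Σ sign_k(1-2s_k)) * d^(L-1).
Tabulate the states by total A-exponent and number of loops L (A-exp: L × count):
  A^8: L=5 ×1
  A^6: L=4 ×8
  A^4: L=3 ×25, L=5 ×3
  A^2: L=2 ×37, L=4 ×18, L=6 ×1
  A^0: L=1 ×25, L=3 ×37, L=5 ×8
  A^-2: L=2 ×37, L=4 ×18, L=6 ×1
  A^-4: L=3 ×25, L=5 ×3
  A^-6: L=4 ×8
  A^-8: L=5 ×1
Each group contributes A^e * Σ count * d^(L-1):
Powers of d = -A^2 - A^-2: d^2 = A^4 + 2 + A^-4; d^3 = -A^6 - 3*A^2 - 3*A^-2 - A^-6; d^4 = A^8 + 4*A^4 + 6 + 4*A^-4 + A^-8; d^5 = -A^10 - 5*A^6 - 10*A^2 - 10*A^-2 - 5*A^-6 - A^-10.
  A^8 * (d^4) = A^16 + 4*A^12 + 6*A^8 + 4*A^4 + 1
  A^6 * (8*d^3) = -8*A^12 - 24*A^8 - 24*A^4 - 8
  A^4 * (25*d^2 + 3*d^4) = 3*A^12 + 37*A^8 + 68*A^4 + 37 + 3*A^-4
  A^2 * (37*d + 18*d^3 + d^5) = -A^12 - 23*A^8 - 101*A^4 - 101 - 23*A^-4 - A^-8
  A^0 * (25 + 37*d^2 + 8*d^4) = 8*A^8 + 69*A^4 + 147 + 69*A^-4 + 8*A^-8
  A^-2 * (37*d + 18*d^3 + d^5) = -A^8 - 23*A^4 - 101 - 101*A^-4 - 23*A^-8 - A^-12
  A^-4 * (25*d^2 + 3*d^4) = 3*A^4 + 37 + 68*A^-4 + 37*A^-8 + 3*A^-12
  A^-6 * (8*d^3) = -8 - 24*A^-4 - 24*A^-8 - 8*A^-12
  A^-8 * (d^4) = 1 + 4*A^-4 + 6*A^-8 + 4*A^-12 + A^-16
Summing the groups: <K> = A^16 - 2*A^12 + 3*A^8 - 4*A^4 + 5 - 4*A^-4 + 3*A^-8 - 2*A^-12 + A^-16
Normalise by the writhe: (-A^3)^(-w) = (-A^3)^(0) = 1, so f(A) = 1 * <K> = A^16 - 2*A^12 + 3*A^8 - 4*A^4 + 5 - 4*A^-4 + 3*A^-8 - 2*A^-12 + A^-16.
Substitute A = t^(-1/4), i.e. A^e → t^(-e/4): V(t) = t^4 - 2*t^3 + 3*t^2 - 4*t + 5 - 4*t^-1 + 3*t^-2 - 2*t^-3 + t^-4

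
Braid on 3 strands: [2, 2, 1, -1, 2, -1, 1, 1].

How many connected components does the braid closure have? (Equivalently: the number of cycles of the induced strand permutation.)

1

Derivation:
Track the strand permutation on 3 strands, starting from identity.
  step 1: s2 swaps positions 2,3 -> [1 3 2]
  step 2: s2 swaps positions 2,3 -> [1 2 3]
  step 3: s1 swaps positions 1,2 -> [2 1 3]
  step 4: s1^-1 swaps positions 1,2 -> [1 2 3]
  step 5: s2 swaps positions 2,3 -> [1 3 2]
  step 6: s1^-1 swaps positions 1,2 -> [3 1 2]
  step 7: s1 swaps positions 1,2 -> [1 3 2]
  step 8: s1 swaps positions 1,2 -> [3 1 2]
Final permutation (position -> original strand): [3 1 2]
Closure components = cycle count of this permutation = 1.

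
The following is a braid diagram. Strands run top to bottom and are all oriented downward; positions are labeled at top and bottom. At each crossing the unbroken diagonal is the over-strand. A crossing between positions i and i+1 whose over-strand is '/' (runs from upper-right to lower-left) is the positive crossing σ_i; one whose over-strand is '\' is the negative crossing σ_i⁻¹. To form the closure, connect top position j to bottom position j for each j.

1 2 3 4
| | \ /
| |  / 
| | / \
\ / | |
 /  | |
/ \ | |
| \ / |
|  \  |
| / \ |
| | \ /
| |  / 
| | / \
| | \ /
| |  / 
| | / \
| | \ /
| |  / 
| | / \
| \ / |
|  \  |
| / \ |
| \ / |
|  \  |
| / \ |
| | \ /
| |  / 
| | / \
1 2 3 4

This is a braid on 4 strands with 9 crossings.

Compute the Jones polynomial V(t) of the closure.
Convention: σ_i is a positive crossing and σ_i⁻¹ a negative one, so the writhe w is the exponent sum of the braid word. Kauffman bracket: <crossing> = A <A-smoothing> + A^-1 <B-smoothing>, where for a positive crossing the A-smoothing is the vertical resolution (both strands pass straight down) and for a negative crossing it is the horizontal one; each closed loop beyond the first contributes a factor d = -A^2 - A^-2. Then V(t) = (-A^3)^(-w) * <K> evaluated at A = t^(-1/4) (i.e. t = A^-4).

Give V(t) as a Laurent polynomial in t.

Reading the diagram top to bottom ('/'-over between positions i,i+1 = s_i, '\'-over = s_i^-1): braid word = s3 s1 s2^-1 s3 s3 s3 s2^-1 s2^-1 s3.
Braid: s3 s1 s2^-1 s3 s3 s3 s2^-1 s2^-1 s3 on 4 strands, 9 crossings.
Writhe w = (#positive) - (#negative) = 6 - 3 = 3.
State-sum expansion of <K>. There are 2^9 = 512 states.
For each crossing: s=0 is the vertical smoothing, s=1 horizontal. Crossing k contributes A^(sign_k * (1 - 2*s_k)); loop factor d = -A^2 - A^-2.
Tabulate the states by total A-exponent and number of loops L (A-exp: L × count):
  A^9: L=5 ×1
  A^7: L=4 ×9
  A^5: L=3 ×32, L=5 ×4
  A^3: L=2 ×51, L=4 ×32, L=6 ×1
  A^1: L=1 ×27, L=3 ×81, L=5 ×18
  A^-1: L=2 ×53, L=4 ×67, L=6 ×6
  A^-3: L=3 ×50, L=5 ×33, L=7 ×1
  A^-5: L=4 ×27, L=6 ×9
  A^-7: L=5 ×8, L=7 ×1
  A^-9: L=6 ×1
Each group contributes A^e * Σ count * d^(L-1):
Powers of d = -A^2 - A^-2: d^2 = A^4 + 2 + A^-4; d^3 = -A^6 - 3*A^2 - 3*A^-2 - A^-6; d^4 = A^8 + 4*A^4 + 6 + 4*A^-4 + A^-8; d^5 = -A^10 - 5*A^6 - 10*A^2 - 10*A^-2 - 5*A^-6 - A^-10; d^6 = A^12 + 6*A^8 + 15*A^4 + 20 + 15*A^-4 + 6*A^-8 + A^-12.
  A^9 * (d^4) = A^17 + 4*A^13 + 6*A^9 + 4*A^5 + A
  A^7 * (9*d^3) = -9*A^13 - 27*A^9 - 27*A^5 - 9*A
  A^5 * (32*d^2 + 4*d^4) = 4*A^13 + 48*A^9 + 88*A^5 + 48*A + 4*A^-3
  A^3 * (51*d + 32*d^3 + d^5) = -A^13 - 37*A^9 - 157*A^5 - 157*A - 37*A^-3 - A^-7
  A^1 * (27 + 81*d^2 + 18*d^4) = 18*A^9 + 153*A^5 + 297*A + 153*A^-3 + 18*A^-7
  A^-1 * (53*d + 67*d^3 + 6*d^5) = -6*A^9 - 97*A^5 - 314*A - 314*A^-3 - 97*A^-7 - 6*A^-11
  A^-3 * (50*d^2 + 33*d^4 + d^6) = A^9 + 39*A^5 + 197*A + 318*A^-3 + 197*A^-7 + 39*A^-11 + A^-15
  A^-5 * (27*d^3 + 9*d^5) = -9*A^5 - 72*A - 171*A^-3 - 171*A^-7 - 72*A^-11 - 9*A^-15
  A^-7 * (8*d^4 + d^6) = A^5 + 14*A + 47*A^-3 + 68*A^-7 + 47*A^-11 + 14*A^-15 + A^-19
  A^-9 * (d^5) = -A - 5*A^-3 - 10*A^-7 - 10*A^-11 - 5*A^-15 - A^-19
Summing the groups: <K> = A^17 - 2*A^13 + 3*A^9 - 5*A^5 + 4*A - 5*A^-3 + 4*A^-7 - 2*A^-11 + A^-15
Normalise by the writhe: (-A^3)^(-w) = (-A^3)^(-3) = -A^-9, so f(A) = -A^-9 * <K> = -A^8 + 2*A^4 - 3 + 5*A^-4 - 4*A^-8 + 5*A^-12 - 4*A^-16 + 2*A^-20 - A^-24.
Substitute A = t^(-1/4), i.e. A^e → t^(-e/4): V(t) = -t^6 + 2*t^5 - 4*t^4 + 5*t^3 - 4*t^2 + 5*t - 3 + 2*t^-1 - t^-2

Answer: -t^6 + 2*t^5 - 4*t^4 + 5*t^3 - 4*t^2 + 5*t - 3 + 2*t^-1 - t^-2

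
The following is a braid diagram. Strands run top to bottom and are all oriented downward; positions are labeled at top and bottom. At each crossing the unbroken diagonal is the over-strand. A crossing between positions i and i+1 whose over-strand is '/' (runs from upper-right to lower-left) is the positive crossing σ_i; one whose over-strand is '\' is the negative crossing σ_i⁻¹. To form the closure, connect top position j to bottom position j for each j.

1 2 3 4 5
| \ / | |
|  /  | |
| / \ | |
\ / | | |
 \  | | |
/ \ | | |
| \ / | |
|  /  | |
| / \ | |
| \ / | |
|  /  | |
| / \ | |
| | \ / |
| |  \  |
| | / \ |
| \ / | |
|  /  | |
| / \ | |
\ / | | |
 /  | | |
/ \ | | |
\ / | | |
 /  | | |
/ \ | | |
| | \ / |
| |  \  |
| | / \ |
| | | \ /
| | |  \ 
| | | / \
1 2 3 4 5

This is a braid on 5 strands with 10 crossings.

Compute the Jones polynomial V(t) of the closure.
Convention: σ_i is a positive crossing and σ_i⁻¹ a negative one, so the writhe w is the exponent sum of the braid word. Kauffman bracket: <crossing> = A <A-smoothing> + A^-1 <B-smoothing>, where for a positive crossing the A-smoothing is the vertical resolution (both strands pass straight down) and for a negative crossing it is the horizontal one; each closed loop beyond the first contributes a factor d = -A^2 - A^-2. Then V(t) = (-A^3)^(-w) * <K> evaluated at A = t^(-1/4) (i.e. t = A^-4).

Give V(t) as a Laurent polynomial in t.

Reading the diagram top to bottom ('/'-over between positions i,i+1 = s_i, '\'-over = s_i^-1): braid word = s2 s1^-1 s2 s2 s3^-1 s2 s1 s1 s3^-1 s4^-1.
The presented braid s2 s1^-1 s2 s2 s3^-1 s2 s1 s1 s3^-1 s4^-1 on 5 strands reduces by inverse Markov moves (closure unchanged at each step):
  Destabilize: the word has the form β·s4^-1 where s4^-1 occurs only as the final letter (β ∈ B_4); drop it and the last strand → 4 strands.
Reduced to β = s2 s1^-1 s2 s2 s3^-1 s2 s1 s1 s3^-1 on 4 strands, 9 crossings.
Compute on β:
Braid: s2 s1^-1 s2 s2 s3^-1 s2 s1 s1 s3^-1 on 4 strands, 9 crossings.
Writhe w = (#positive) - (#negative) = 6 - 3 = 3.
State-sum expansion of <K>. There are 2^9 = 512 states.
Each crossing splits two ways (0=vertical, 1=horizontal). The state's weight is A^(#A-smoothings - #B-smoothings) * d^(loops - 1).
Tabulate the states by total A-exponent and number of loops L (A-exp: L × count):
  A^9: L=3 ×1
  A^7: L=2 ×6, L=4 ×3
  A^5: L=1 ×11, L=3 ×24, L=5 ×1
  A^3: L=2 ×68, L=4 ×16
  A^1: L=1 ×38, L=3 ×85, L=5 ×3
  A^-1: L=2 ×77, L=4 ×49
  A^-3: L=3 ×69, L=5 ×15
  A^-5: L=4 ×34, L=6 ×2
  A^-7: L=5 ×9
  A^-9: L=6 ×1
Each group contributes A^e * Σ count * d^(L-1):
Powers of d = -A^2 - A^-2: d^2 = A^4 + 2 + A^-4; d^3 = -A^6 - 3*A^2 - 3*A^-2 - A^-6; d^4 = A^8 + 4*A^4 + 6 + 4*A^-4 + A^-8; d^5 = -A^10 - 5*A^6 - 10*A^2 - 10*A^-2 - 5*A^-6 - A^-10.
  A^9 * (d^2) = A^13 + 2*A^9 + A^5
  A^7 * (6*d + 3*d^3) = -3*A^13 - 15*A^9 - 15*A^5 - 3*A
  A^5 * (11 + 24*d^2 + d^4) = A^13 + 28*A^9 + 65*A^5 + 28*A + A^-3
  A^3 * (68*d + 16*d^3) = -16*A^9 - 116*A^5 - 116*A - 16*A^-3
  A^1 * (38 + 85*d^2 + 3*d^4) = 3*A^9 + 97*A^5 + 226*A + 97*A^-3 + 3*A^-7
  A^-1 * (77*d + 49*d^3) = -49*A^5 - 224*A - 224*A^-3 - 49*A^-7
  A^-3 * (69*d^2 + 15*d^4) = 15*A^5 + 129*A + 228*A^-3 + 129*A^-7 + 15*A^-11
  A^-5 * (34*d^3 + 2*d^5) = -2*A^5 - 44*A - 122*A^-3 - 122*A^-7 - 44*A^-11 - 2*A^-15
  A^-7 * (9*d^4) = 9*A + 36*A^-3 + 54*A^-7 + 36*A^-11 + 9*A^-15
  A^-9 * (d^5) = -A - 5*A^-3 - 10*A^-7 - 10*A^-11 - 5*A^-15 - A^-19
Summing the groups: <K> = -A^13 + 2*A^9 - 4*A^5 + 4*A - 5*A^-3 + 5*A^-7 - 3*A^-11 + 2*A^-15 - A^-19
Normalise by the writhe: (-A^3)^(-w) = (-A^3)^(-3) = -A^-9, so f(A) = -A^-9 * <K> = A^4 - 2 + 4*A^-4 - 4*A^-8 + 5*A^-12 - 5*A^-16 + 3*A^-20 - 2*A^-24 + A^-28.
Substitute A = t^(-1/4), i.e. A^e → t^(-e/4): V(t) = t^7 - 2*t^6 + 3*t^5 - 5*t^4 + 5*t^3 - 4*t^2 + 4*t - 2 + t^-1

Answer: t^7 - 2*t^6 + 3*t^5 - 5*t^4 + 5*t^3 - 4*t^2 + 4*t - 2 + t^-1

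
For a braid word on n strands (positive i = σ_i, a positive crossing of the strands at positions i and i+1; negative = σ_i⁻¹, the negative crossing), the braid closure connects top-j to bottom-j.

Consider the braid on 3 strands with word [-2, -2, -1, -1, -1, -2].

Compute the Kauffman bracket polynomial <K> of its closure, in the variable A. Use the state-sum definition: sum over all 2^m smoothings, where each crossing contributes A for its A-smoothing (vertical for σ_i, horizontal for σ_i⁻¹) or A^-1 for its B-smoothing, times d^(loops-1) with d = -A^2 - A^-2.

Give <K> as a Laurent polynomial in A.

A^14 - 2*A^10 + A^6 - 2*A^2 + 2*A^-2 + A^-10

Derivation:
Braid: s2^-1 s2^-1 s1^-1 s1^-1 s1^-1 s2^-1 on 3 strands, 6 crossings.
Writhe w = (#positive) - (#negative) = 0 - 6 = -6.
Computing the Kauffman bracket via state sum. There are 2^6 = 64 states.
Smooth each crossing (0=||, 1=⌣⌢); contribution A^(Σ sign_k(1-2s_k)) * d^(L-1).
Tabulate the states by total A-exponent and number of loops L (A-exp: L × count):
  A^6: L=5 ×1
  A^4: L=4 ×6
  A^2: L=3 ×15
  A^0: L=2 ×18, L=4 ×2
  A^-2: L=1 ×9, L=3 ×6
  A^-4: L=2 ×6
  A^-6: L=3 ×1
Each group contributes A^e * Σ count * d^(L-1):
Powers of d = -A^2 - A^-2: d^2 = A^4 + 2 + A^-4; d^3 = -A^6 - 3*A^2 - 3*A^-2 - A^-6; d^4 = A^8 + 4*A^4 + 6 + 4*A^-4 + A^-8.
  A^6 * (d^4) = A^14 + 4*A^10 + 6*A^6 + 4*A^2 + A^-2
  A^4 * (6*d^3) = -6*A^10 - 18*A^6 - 18*A^2 - 6*A^-2
  A^2 * (15*d^2) = 15*A^6 + 30*A^2 + 15*A^-2
  A^0 * (18*d + 2*d^3) = -2*A^6 - 24*A^2 - 24*A^-2 - 2*A^-6
  A^-2 * (9 + 6*d^2) = 6*A^2 + 21*A^-2 + 6*A^-6
  A^-4 * (6*d) = -6*A^-2 - 6*A^-6
  A^-6 * (d^2) = A^-2 + 2*A^-6 + A^-10
Summing the groups: <K> = A^14 - 2*A^10 + A^6 - 2*A^2 + 2*A^-2 + A^-10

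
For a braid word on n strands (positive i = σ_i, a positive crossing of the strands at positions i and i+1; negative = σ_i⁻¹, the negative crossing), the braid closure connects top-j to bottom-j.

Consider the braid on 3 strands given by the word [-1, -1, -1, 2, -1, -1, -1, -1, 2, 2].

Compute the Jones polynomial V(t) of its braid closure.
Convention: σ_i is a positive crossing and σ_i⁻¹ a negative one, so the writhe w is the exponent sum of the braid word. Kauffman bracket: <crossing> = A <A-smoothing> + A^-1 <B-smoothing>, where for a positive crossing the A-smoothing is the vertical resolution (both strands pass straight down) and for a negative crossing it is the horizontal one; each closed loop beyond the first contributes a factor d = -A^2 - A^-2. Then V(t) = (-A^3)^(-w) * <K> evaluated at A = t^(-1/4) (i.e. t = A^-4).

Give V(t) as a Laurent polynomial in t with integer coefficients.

-t + 2 - 3*t^-1 + 6*t^-2 - 6*t^-3 + 7*t^-4 - 7*t^-5 + 6*t^-6 - 4*t^-7 + 2*t^-8 - t^-9

Derivation:
Braid: s1^-1 s1^-1 s1^-1 s2 s1^-1 s1^-1 s1^-1 s1^-1 s2 s2 on 3 strands, 10 crossings.
Writhe w = (#positive) - (#negative) = 3 - 7 = -4.
State-sum expansion of <K>. There are 2^10 = 1024 states.
Smooth each crossing (0=||, 1=⌣⌢); contribution A^(Σ sign_k(1-2s_k)) * d^(L-1).
Tabulate the states by total A-exponent and number of loops L (A-exp: L × count):
  A^10: L=8 ×1
  A^8: L=7 ×10
  A^6: L=6 ×44, L=8 ×1
  A^4: L=5 ×112, L=7 ×8
  A^2: L=4 ×182, L=6 ×28
  A^0: L=3 ×194, L=5 ×58
  A^-2: L=2 ×130, L=4 ×79, L=6 ×1
  A^-4: L=1 ×45, L=3 ×70, L=5 ×5
  A^-6: L=2 ×36, L=4 ×9
  A^-8: L=3 ×10
  A^-10: L=4 ×1
Each group contributes A^e * Σ count * d^(L-1):
Powers of d = -A^2 - A^-2: d^2 = A^4 + 2 + A^-4; d^3 = -A^6 - 3*A^2 - 3*A^-2 - A^-6; d^4 = A^8 + 4*A^4 + 6 + 4*A^-4 + A^-8; d^5 = -A^10 - 5*A^6 - 10*A^2 - 10*A^-2 - 5*A^-6 - A^-10; d^6 = A^12 + 6*A^8 + 15*A^4 + 20 + 15*A^-4 + 6*A^-8 + A^-12; d^7 = -A^14 - 7*A^10 - 21*A^6 - 35*A^2 - 35*A^-2 - 21*A^-6 - 7*A^-10 - A^-14.
  A^10 * (d^7) = -A^24 - 7*A^20 - 21*A^16 - 35*A^12 - 35*A^8 - 21*A^4 - 7 - A^-4
  A^8 * (10*d^6) = 10*A^20 + 60*A^16 + 150*A^12 + 200*A^8 + 150*A^4 + 60 + 10*A^-4
  A^6 * (44*d^5 + d^7) = -A^20 - 51*A^16 - 241*A^12 - 475*A^8 - 475*A^4 - 241 - 51*A^-4 - A^-8
  A^4 * (112*d^4 + 8*d^6) = 8*A^16 + 160*A^12 + 568*A^8 + 832*A^4 + 568 + 160*A^-4 + 8*A^-8
  A^2 * (182*d^3 + 28*d^5) = -28*A^12 - 322*A^8 - 826*A^4 - 826 - 322*A^-4 - 28*A^-8
  A^0 * (194*d^2 + 58*d^4) = 58*A^8 + 426*A^4 + 736 + 426*A^-4 + 58*A^-8
  A^-2 * (130*d + 79*d^3 + d^5) = -A^8 - 84*A^4 - 377 - 377*A^-4 - 84*A^-8 - A^-12
  A^-4 * (45 + 70*d^2 + 5*d^4) = 5*A^4 + 90 + 215*A^-4 + 90*A^-8 + 5*A^-12
  A^-6 * (36*d + 9*d^3) = -9 - 63*A^-4 - 63*A^-8 - 9*A^-12
  A^-8 * (10*d^2) = 10*A^-4 + 20*A^-8 + 10*A^-12
  A^-10 * (d^3) = -A^-4 - 3*A^-8 - 3*A^-12 - A^-16
Summing the groups: <K> = -A^24 + 2*A^20 - 4*A^16 + 6*A^12 - 7*A^8 + 7*A^4 - 6 + 6*A^-4 - 3*A^-8 + 2*A^-12 - A^-16
Normalise by the writhe: (-A^3)^(-w) = (-A^3)^(4) = A^12, so f(A) = A^12 * <K> = -A^36 + 2*A^32 - 4*A^28 + 6*A^24 - 7*A^20 + 7*A^16 - 6*A^12 + 6*A^8 - 3*A^4 + 2 - A^-4.
Substitute A = t^(-1/4), i.e. A^e → t^(-e/4): V(t) = -t + 2 - 3*t^-1 + 6*t^-2 - 6*t^-3 + 7*t^-4 - 7*t^-5 + 6*t^-6 - 4*t^-7 + 2*t^-8 - t^-9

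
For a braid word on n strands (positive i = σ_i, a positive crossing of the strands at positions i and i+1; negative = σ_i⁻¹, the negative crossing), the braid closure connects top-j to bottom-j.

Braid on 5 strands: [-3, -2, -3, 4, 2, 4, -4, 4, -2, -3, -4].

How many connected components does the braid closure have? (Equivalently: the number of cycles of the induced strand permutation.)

2

Derivation:
Track the strand permutation on 5 strands, starting from identity.
  step 1: s3^-1 swaps positions 3,4 -> [1 2 4 3 5]
  step 2: s2^-1 swaps positions 2,3 -> [1 4 2 3 5]
  step 3: s3^-1 swaps positions 3,4 -> [1 4 3 2 5]
  step 4: s4 swaps positions 4,5 -> [1 4 3 5 2]
  step 5: s2 swaps positions 2,3 -> [1 3 4 5 2]
  step 6: s4 swaps positions 4,5 -> [1 3 4 2 5]
  step 7: s4^-1 swaps positions 4,5 -> [1 3 4 5 2]
  step 8: s4 swaps positions 4,5 -> [1 3 4 2 5]
  step 9: s2^-1 swaps positions 2,3 -> [1 4 3 2 5]
  step 10: s3^-1 swaps positions 3,4 -> [1 4 2 3 5]
  step 11: s4^-1 swaps positions 4,5 -> [1 4 2 5 3]
Final permutation (position -> original strand): [1 4 2 5 3]
Closure components = cycle count of this permutation = 2.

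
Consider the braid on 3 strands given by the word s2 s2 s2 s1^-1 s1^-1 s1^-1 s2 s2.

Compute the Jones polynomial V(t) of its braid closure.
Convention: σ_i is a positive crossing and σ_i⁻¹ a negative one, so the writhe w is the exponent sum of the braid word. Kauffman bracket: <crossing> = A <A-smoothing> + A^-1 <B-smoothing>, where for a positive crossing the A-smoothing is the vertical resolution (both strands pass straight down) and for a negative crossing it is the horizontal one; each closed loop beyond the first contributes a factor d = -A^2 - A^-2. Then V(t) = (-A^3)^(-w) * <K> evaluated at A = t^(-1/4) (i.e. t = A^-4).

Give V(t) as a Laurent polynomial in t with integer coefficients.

-t^6 + t^5 - 2*t^4 + 3*t^3 - 2*t^2 + 3*t - 1 + t^-1 - t^-2

Derivation:
Braid: s2 s2 s2 s1^-1 s1^-1 s1^-1 s2 s2 on 3 strands, 8 crossings.
Writhe w = (#positive) - (#negative) = 5 - 3 = 2.
State-sum expansion of <K>. There are 2^8 = 256 states.
Each crossing splits two ways (0=vertical, 1=horizontal). The state's weight is A^(#A-smoothings - #B-smoothings) * d^(loops - 1).
Tabulate the states by total A-exponent and number of loops L (A-exp: L × count):
  A^8: L=4 ×1
  A^6: L=3 ×8
  A^4: L=2 ×18, L=4 ×10
  A^2: L=1 ×15, L=3 ×31, L=5 ×10
  A^0: L=2 ×35, L=4 ×30, L=6 ×5
  A^-2: L=3 ×40, L=5 ×15, L=7 ×1
  A^-4: L=4 ×25, L=6 ×3
  A^-6: L=5 ×8
  A^-8: L=6 ×1
Each group contributes A^e * Σ count * d^(L-1):
Powers of d = -A^2 - A^-2: d^2 = A^4 + 2 + A^-4; d^3 = -A^6 - 3*A^2 - 3*A^-2 - A^-6; d^4 = A^8 + 4*A^4 + 6 + 4*A^-4 + A^-8; d^5 = -A^10 - 5*A^6 - 10*A^2 - 10*A^-2 - 5*A^-6 - A^-10; d^6 = A^12 + 6*A^8 + 15*A^4 + 20 + 15*A^-4 + 6*A^-8 + A^-12.
  A^8 * (d^3) = -A^14 - 3*A^10 - 3*A^6 - A^2
  A^6 * (8*d^2) = 8*A^10 + 16*A^6 + 8*A^2
  A^4 * (18*d + 10*d^3) = -10*A^10 - 48*A^6 - 48*A^2 - 10*A^-2
  A^2 * (15 + 31*d^2 + 10*d^4) = 10*A^10 + 71*A^6 + 137*A^2 + 71*A^-2 + 10*A^-6
  A^0 * (35*d + 30*d^3 + 5*d^5) = -5*A^10 - 55*A^6 - 175*A^2 - 175*A^-2 - 55*A^-6 - 5*A^-10
  A^-2 * (40*d^2 + 15*d^4 + d^6) = A^10 + 21*A^6 + 115*A^2 + 190*A^-2 + 115*A^-6 + 21*A^-10 + A^-14
  A^-4 * (25*d^3 + 3*d^5) = -3*A^6 - 40*A^2 - 105*A^-2 - 105*A^-6 - 40*A^-10 - 3*A^-14
  A^-6 * (8*d^4) = 8*A^2 + 32*A^-2 + 48*A^-6 + 32*A^-10 + 8*A^-14
  A^-8 * (d^5) = -A^2 - 5*A^-2 - 10*A^-6 - 10*A^-10 - 5*A^-14 - A^-18
Summing the groups: <K> = -A^14 + A^10 - A^6 + 3*A^2 - 2*A^-2 + 3*A^-6 - 2*A^-10 + A^-14 - A^-18
Normalise by the writhe: (-A^3)^(-w) = (-A^3)^(-2) = A^-6, so f(A) = A^-6 * <K> = -A^8 + A^4 - 1 + 3*A^-4 - 2*A^-8 + 3*A^-12 - 2*A^-16 + A^-20 - A^-24.
Substitute A = t^(-1/4), i.e. A^e → t^(-e/4): V(t) = -t^6 + t^5 - 2*t^4 + 3*t^3 - 2*t^2 + 3*t - 1 + t^-1 - t^-2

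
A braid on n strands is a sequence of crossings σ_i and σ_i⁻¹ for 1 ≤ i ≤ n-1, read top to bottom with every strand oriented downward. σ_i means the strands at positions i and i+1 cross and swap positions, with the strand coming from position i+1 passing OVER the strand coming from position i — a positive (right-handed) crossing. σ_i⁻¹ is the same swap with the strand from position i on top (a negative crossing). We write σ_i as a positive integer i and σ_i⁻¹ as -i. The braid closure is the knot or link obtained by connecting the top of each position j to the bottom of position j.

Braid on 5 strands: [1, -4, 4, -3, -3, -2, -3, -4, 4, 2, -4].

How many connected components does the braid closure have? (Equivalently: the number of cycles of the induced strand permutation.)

Track the strand permutation on 5 strands, starting from identity.
  step 1: s1 swaps positions 1,2 -> [2 1 3 4 5]
  step 2: s4^-1 swaps positions 4,5 -> [2 1 3 5 4]
  step 3: s4 swaps positions 4,5 -> [2 1 3 4 5]
  step 4: s3^-1 swaps positions 3,4 -> [2 1 4 3 5]
  step 5: s3^-1 swaps positions 3,4 -> [2 1 3 4 5]
  step 6: s2^-1 swaps positions 2,3 -> [2 3 1 4 5]
  step 7: s3^-1 swaps positions 3,4 -> [2 3 4 1 5]
  step 8: s4^-1 swaps positions 4,5 -> [2 3 4 5 1]
  step 9: s4 swaps positions 4,5 -> [2 3 4 1 5]
  step 10: s2 swaps positions 2,3 -> [2 4 3 1 5]
  step 11: s4^-1 swaps positions 4,5 -> [2 4 3 5 1]
Final permutation (position -> original strand): [2 4 3 5 1]
Closure components = cycle count of this permutation = 2.

Answer: 2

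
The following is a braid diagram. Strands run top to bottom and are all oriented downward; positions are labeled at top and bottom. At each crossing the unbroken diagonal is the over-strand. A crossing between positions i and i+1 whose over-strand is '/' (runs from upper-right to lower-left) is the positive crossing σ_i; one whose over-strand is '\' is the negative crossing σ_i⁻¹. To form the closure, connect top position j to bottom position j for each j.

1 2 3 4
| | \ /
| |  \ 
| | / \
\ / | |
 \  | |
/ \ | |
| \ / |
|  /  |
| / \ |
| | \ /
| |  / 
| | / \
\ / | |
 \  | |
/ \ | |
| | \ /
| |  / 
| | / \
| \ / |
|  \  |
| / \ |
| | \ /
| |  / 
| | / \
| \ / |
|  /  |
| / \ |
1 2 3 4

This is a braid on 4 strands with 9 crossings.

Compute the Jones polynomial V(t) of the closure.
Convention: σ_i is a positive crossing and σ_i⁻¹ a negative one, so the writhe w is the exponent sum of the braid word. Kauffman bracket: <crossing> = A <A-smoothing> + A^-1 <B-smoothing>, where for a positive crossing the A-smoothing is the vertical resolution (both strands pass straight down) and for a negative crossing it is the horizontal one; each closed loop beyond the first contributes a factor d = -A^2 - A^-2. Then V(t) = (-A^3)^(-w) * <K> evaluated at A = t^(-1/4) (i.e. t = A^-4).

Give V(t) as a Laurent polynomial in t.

-t^5 + 2*t^4 - 2*t^3 + 3*t^2 - 3*t + 3 - 2*t^-1 + t^-2

Derivation:
Reading the diagram top to bottom ('/'-over between positions i,i+1 = s_i, '\'-over = s_i^-1): braid word = s3^-1 s1^-1 s2 s3 s1^-1 s3 s2^-1 s3 s2.
Braid: s3^-1 s1^-1 s2 s3 s1^-1 s3 s2^-1 s3 s2 on 4 strands, 9 crossings.
Writhe w = (#positive) - (#negative) = 5 - 4 = 1.
Enumerate smoothing states for the bracket polynomial. There are 2^9 = 512 states.
Each crossing splits two ways (0=vertical, 1=horizontal). The state's weight is A^(#A-smoothings - #B-smoothings) * d^(loops - 1).
Tabulate the states by total A-exponent and number of loops L (A-exp: L × count):
  A^9: L=2 ×1
  A^7: L=1 ×3, L=3 ×6
  A^5: L=2 ×26, L=4 ×10
  A^3: L=1 ×21, L=3 ×58, L=5 ×5
  A^1: L=2 ×86, L=4 ×39, L=6 ×1
  A^-1: L=1 ×35, L=3 ×80, L=5 ×11
  A^-3: L=2 ×53, L=4 ×30, L=6 ×1
  A^-5: L=3 ×32, L=5 ×4
  A^-7: L=4 ×9
  A^-9: L=5 ×1
Each group contributes A^e * Σ count * d^(L-1):
Powers of d = -A^2 - A^-2: d^2 = A^4 + 2 + A^-4; d^3 = -A^6 - 3*A^2 - 3*A^-2 - A^-6; d^4 = A^8 + 4*A^4 + 6 + 4*A^-4 + A^-8; d^5 = -A^10 - 5*A^6 - 10*A^2 - 10*A^-2 - 5*A^-6 - A^-10.
  A^9 * (d) = -A^11 - A^7
  A^7 * (3 + 6*d^2) = 6*A^11 + 15*A^7 + 6*A^3
  A^5 * (26*d + 10*d^3) = -10*A^11 - 56*A^7 - 56*A^3 - 10*A^-1
  A^3 * (21 + 58*d^2 + 5*d^4) = 5*A^11 + 78*A^7 + 167*A^3 + 78*A^-1 + 5*A^-5
  A^1 * (86*d + 39*d^3 + d^5) = -A^11 - 44*A^7 - 213*A^3 - 213*A^-1 - 44*A^-5 - A^-9
  A^-1 * (35 + 80*d^2 + 11*d^4) = 11*A^7 + 124*A^3 + 261*A^-1 + 124*A^-5 + 11*A^-9
  A^-3 * (53*d + 30*d^3 + d^5) = -A^7 - 35*A^3 - 153*A^-1 - 153*A^-5 - 35*A^-9 - A^-13
  A^-5 * (32*d^2 + 4*d^4) = 4*A^3 + 48*A^-1 + 88*A^-5 + 48*A^-9 + 4*A^-13
  A^-7 * (9*d^3) = -9*A^-1 - 27*A^-5 - 27*A^-9 - 9*A^-13
  A^-9 * (d^4) = A^-1 + 4*A^-5 + 6*A^-9 + 4*A^-13 + A^-17
Summing the groups: <K> = -A^11 + 2*A^7 - 3*A^3 + 3*A^-1 - 3*A^-5 + 2*A^-9 - 2*A^-13 + A^-17
Normalise by the writhe: (-A^3)^(-w) = (-A^3)^(-1) = -A^-3, so f(A) = -A^-3 * <K> = A^8 - 2*A^4 + 3 - 3*A^-4 + 3*A^-8 - 2*A^-12 + 2*A^-16 - A^-20.
Substitute A = t^(-1/4), i.e. A^e → t^(-e/4): V(t) = -t^5 + 2*t^4 - 2*t^3 + 3*t^2 - 3*t + 3 - 2*t^-1 + t^-2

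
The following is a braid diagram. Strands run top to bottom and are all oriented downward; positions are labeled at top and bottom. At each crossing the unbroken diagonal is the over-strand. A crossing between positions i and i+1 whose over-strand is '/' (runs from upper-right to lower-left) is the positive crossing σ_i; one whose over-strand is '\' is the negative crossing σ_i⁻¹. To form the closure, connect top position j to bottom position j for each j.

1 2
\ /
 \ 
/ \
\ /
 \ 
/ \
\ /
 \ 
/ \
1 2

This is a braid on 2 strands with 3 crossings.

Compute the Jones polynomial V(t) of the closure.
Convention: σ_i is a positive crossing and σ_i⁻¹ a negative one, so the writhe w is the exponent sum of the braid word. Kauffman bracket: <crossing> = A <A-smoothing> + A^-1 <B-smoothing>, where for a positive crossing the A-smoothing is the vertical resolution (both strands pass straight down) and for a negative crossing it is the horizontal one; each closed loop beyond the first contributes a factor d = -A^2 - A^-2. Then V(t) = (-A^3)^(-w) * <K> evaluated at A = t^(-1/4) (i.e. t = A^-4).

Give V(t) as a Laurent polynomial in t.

t^-1 + t^-3 - t^-4

Derivation:
Reading the diagram top to bottom ('/'-over between positions i,i+1 = s_i, '\'-over = s_i^-1): braid word = s1^-1 s1^-1 s1^-1.
Braid: s1^-1 s1^-1 s1^-1 on 2 strands, 3 crossings.
Writhe w = (#positive) - (#negative) = 0 - 3 = -3.
Computing the Kauffman bracket via state sum. There are 2^3 = 8 states.
Smooth each crossing (0=||, 1=⌣⌢); contribution A^(Σ sign_k(1-2s_k)) * d^(L-1).
  state 000: A-exp=-3, loops=2, term = A^-3 * d^1
  state 001: A-exp=-1, loops=1, term = A^-1 * d^0
  state 010: A-exp=-1, loops=1, term = A^-1 * d^0
  state 011: A-exp=+1, loops=2, term = A^1 * d^1
  state 100: A-exp=-1, loops=1, term = A^-1 * d^0
  state 101: A-exp=+1, loops=2, term = A^1 * d^1
  state 110: A-exp=+1, loops=2, term = A^1 * d^1
  state 111: A-exp=+3, loops=3, term = A^3 * d^2
Collect the terms by A-exponent (count of states per loop number):
Powers of d = -A^2 - A^-2: d^2 = A^4 + 2 + A^-4.
  A^3 * (d^2) = A^7 + 2*A^3 + A^-1
  A^1 * (3*d) = -3*A^3 - 3*A^-1
  A^-1 * (3) = 3*A^-1
  A^-3 * (d) = -A^-1 - A^-5
Summing the groups: <K> = A^7 - A^3 - A^-5
Normalise by the writhe: (-A^3)^(-w) = (-A^3)^(3) = -A^9, so f(A) = -A^9 * <K> = -A^16 + A^12 + A^4.
Substitute A = t^(-1/4), i.e. A^e → t^(-e/4): V(t) = t^-1 + t^-3 - t^-4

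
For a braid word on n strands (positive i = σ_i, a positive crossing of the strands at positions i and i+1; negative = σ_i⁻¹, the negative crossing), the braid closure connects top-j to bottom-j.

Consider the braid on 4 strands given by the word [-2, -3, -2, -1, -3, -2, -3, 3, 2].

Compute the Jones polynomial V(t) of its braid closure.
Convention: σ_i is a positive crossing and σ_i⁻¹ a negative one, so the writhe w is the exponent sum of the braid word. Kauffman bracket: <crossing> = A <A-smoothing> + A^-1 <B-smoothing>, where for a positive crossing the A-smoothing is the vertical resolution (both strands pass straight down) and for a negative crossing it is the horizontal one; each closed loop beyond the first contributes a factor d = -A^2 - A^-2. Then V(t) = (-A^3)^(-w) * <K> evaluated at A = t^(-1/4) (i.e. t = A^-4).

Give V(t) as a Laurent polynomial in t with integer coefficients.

t^-1 + t^-3 - t^-4

Derivation:
The presented braid s2^-1 s3^-1 s2^-1 s1^-1 s3^-1 s2^-1 s3^-1 s3 s2 on 4 strands reduces by inverse Markov moves (closure unchanged at each step):
  Deconjugate: the word is γ·β·γ⁻¹ with γ = s2^-1 s3^-1 (prefix) and γ⁻¹ = s3 s2 (suffix); strip both.
Reduced to β = s2^-1 s1^-1 s3^-1 s2^-1 s3^-1 on 4 strands, 5 crossings.
Compute on β:
Braid: s2^-1 s1^-1 s3^-1 s2^-1 s3^-1 on 4 strands, 5 crossings.
Writhe w = (#positive) - (#negative) = 0 - 5 = -5.
Enumerate smoothing states for the bracket polynomial. There are 2^5 = 32 states.
For each crossing: s=0 is the vertical smoothing, s=1 horizontal. Crossing k contributes A^(sign_k * (1 - 2*s_k)); loop factor d = -A^2 - A^-2.
  state 00000: A-exp=-5, loops=4, term = A^-5 * d^3
  state 00001: A-exp=-3, loops=3, term = A^-3 * d^2
  state 00010: A-exp=-3, loops=3, term = A^-3 * d^2
  state 00011: A-exp=-1, loops=2, term = A^-1 * d^1
  state 00100: A-exp=-3, loops=3, term = A^-3 * d^2
  state 00101: A-exp=-1, loops=4, term = A^-1 * d^3
  state 00110: A-exp=-1, loops=2, term = A^-1 * d^1
  state 00111: A-exp=+1, loops=3, term = A^1 * d^2
  state 01000: A-exp=-3, loops=3, term = A^-3 * d^2
  state 01001: A-exp=-1, loops=2, term = A^-1 * d^1
  state 01010: A-exp=-1, loops=2, term = A^-1 * d^1
  state 01011: A-exp=+1, loops=1, term = A^1 * d^0
  state 01100: A-exp=-1, loops=2, term = A^-1 * d^1
  state 01101: A-exp=+1, loops=3, term = A^1 * d^2
  state 01110: A-exp=+1, loops=1, term = A^1 * d^0
  state 01111: A-exp=+3, loops=2, term = A^3 * d^1
  state 10000: A-exp=-3, loops=3, term = A^-3 * d^2
  state 10001: A-exp=-1, loops=2, term = A^-1 * d^1
  state 10010: A-exp=-1, loops=4, term = A^-1 * d^3
  state 10011: A-exp=+1, loops=3, term = A^1 * d^2
  state 10100: A-exp=-1, loops=2, term = A^-1 * d^1
  state 10101: A-exp=+1, loops=3, term = A^1 * d^2
  state 10110: A-exp=+1, loops=3, term = A^1 * d^2
  state 10111: A-exp=+3, loops=2, term = A^3 * d^1
  state 11000: A-exp=-1, loops=2, term = A^-1 * d^1
  state 11001: A-exp=+1, loops=1, term = A^1 * d^0
  state 11010: A-exp=+1, loops=3, term = A^1 * d^2
  state 11011: A-exp=+3, loops=2, term = A^3 * d^1
  state 11100: A-exp=+1, loops=1, term = A^1 * d^0
  state 11101: A-exp=+3, loops=2, term = A^3 * d^1
  state 11110: A-exp=+3, loops=2, term = A^3 * d^1
  state 11111: A-exp=+5, loops=1, term = A^5 * d^0
Collect the terms by A-exponent (count of states per loop number):
Powers of d = -A^2 - A^-2: d^2 = A^4 + 2 + A^-4; d^3 = -A^6 - 3*A^2 - 3*A^-2 - A^-6.
  A^5 * (1) = A^5
  A^3 * (5*d) = -5*A^5 - 5*A
  A^1 * (4 + 6*d^2) = 6*A^5 + 16*A + 6*A^-3
  A^-1 * (8*d + 2*d^3) = -2*A^5 - 14*A - 14*A^-3 - 2*A^-7
  A^-3 * (5*d^2) = 5*A + 10*A^-3 + 5*A^-7
  A^-5 * (d^3) = -A - 3*A^-3 - 3*A^-7 - A^-11
Summing the groups: <K> = A - A^-3 - A^-11
Normalise by the writhe: (-A^3)^(-w) = (-A^3)^(5) = -A^15, so f(A) = -A^15 * <K> = -A^16 + A^12 + A^4.
Substitute A = t^(-1/4), i.e. A^e → t^(-e/4): V(t) = t^-1 + t^-3 - t^-4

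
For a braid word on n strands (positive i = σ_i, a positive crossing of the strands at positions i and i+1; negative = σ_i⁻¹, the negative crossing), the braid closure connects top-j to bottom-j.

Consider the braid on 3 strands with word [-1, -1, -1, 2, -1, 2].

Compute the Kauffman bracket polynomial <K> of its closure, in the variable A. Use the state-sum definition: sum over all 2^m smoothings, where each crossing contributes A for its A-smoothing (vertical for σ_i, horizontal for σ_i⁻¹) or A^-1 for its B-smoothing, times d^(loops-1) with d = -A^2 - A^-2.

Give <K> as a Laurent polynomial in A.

Braid: s1^-1 s1^-1 s1^-1 s2 s1^-1 s2 on 3 strands, 6 crossings.
Writhe w = (#positive) - (#negative) = 2 - 4 = -2.
State-sum expansion of <K>. There are 2^6 = 64 states.
For each crossing: s=0 is the vertical smoothing, s=1 horizontal. Crossing k contributes A^(sign_k * (1 - 2*s_k)); loop factor d = -A^2 - A^-2.
Tabulate the states by total A-exponent and number of loops L (A-exp: L × count):
  A^6: L=5 ×1
  A^4: L=4 ×6
  A^2: L=3 ×15
  A^0: L=2 ×19, L=4 ×1
  A^-2: L=1 ×11, L=3 ×4
  A^-4: L=2 ×6
  A^-6: L=3 ×1
Each group contributes A^e * Σ count * d^(L-1):
Powers of d = -A^2 - A^-2: d^2 = A^4 + 2 + A^-4; d^3 = -A^6 - 3*A^2 - 3*A^-2 - A^-6; d^4 = A^8 + 4*A^4 + 6 + 4*A^-4 + A^-8.
  A^6 * (d^4) = A^14 + 4*A^10 + 6*A^6 + 4*A^2 + A^-2
  A^4 * (6*d^3) = -6*A^10 - 18*A^6 - 18*A^2 - 6*A^-2
  A^2 * (15*d^2) = 15*A^6 + 30*A^2 + 15*A^-2
  A^0 * (19*d + d^3) = -A^6 - 22*A^2 - 22*A^-2 - A^-6
  A^-2 * (11 + 4*d^2) = 4*A^2 + 19*A^-2 + 4*A^-6
  A^-4 * (6*d) = -6*A^-2 - 6*A^-6
  A^-6 * (d^2) = A^-2 + 2*A^-6 + A^-10
Summing the groups: <K> = A^14 - 2*A^10 + 2*A^6 - 2*A^2 + 2*A^-2 - A^-6 + A^-10

Answer: A^14 - 2*A^10 + 2*A^6 - 2*A^2 + 2*A^-2 - A^-6 + A^-10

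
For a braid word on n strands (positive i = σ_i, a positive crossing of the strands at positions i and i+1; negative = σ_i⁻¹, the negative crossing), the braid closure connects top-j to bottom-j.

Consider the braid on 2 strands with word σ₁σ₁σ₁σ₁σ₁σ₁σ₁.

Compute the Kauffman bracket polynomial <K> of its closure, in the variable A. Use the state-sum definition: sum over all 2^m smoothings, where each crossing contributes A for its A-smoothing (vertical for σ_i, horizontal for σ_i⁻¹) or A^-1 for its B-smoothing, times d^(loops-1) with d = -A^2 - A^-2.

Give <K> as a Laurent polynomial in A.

Braid: s1 s1 s1 s1 s1 s1 s1 on 2 strands, 7 crossings.
Writhe w = (#positive) - (#negative) = 7 - 0 = 7.
State-sum expansion of <K>. There are 2^7 = 128 states.
For each crossing: s=0 is the vertical smoothing, s=1 horizontal. Crossing k contributes A^(sign_k * (1 - 2*s_k)); loop factor d = -A^2 - A^-2.
Tabulate the states by total A-exponent and number of loops L (A-exp: L × count):
  A^7: L=2 ×1
  A^5: L=1 ×7
  A^3: L=2 ×21
  A^1: L=3 ×35
  A^-1: L=4 ×35
  A^-3: L=5 ×21
  A^-5: L=6 ×7
  A^-7: L=7 ×1
Each group contributes A^e * Σ count * d^(L-1):
Powers of d = -A^2 - A^-2: d^2 = A^4 + 2 + A^-4; d^3 = -A^6 - 3*A^2 - 3*A^-2 - A^-6; d^4 = A^8 + 4*A^4 + 6 + 4*A^-4 + A^-8; d^5 = -A^10 - 5*A^6 - 10*A^2 - 10*A^-2 - 5*A^-6 - A^-10; d^6 = A^12 + 6*A^8 + 15*A^4 + 20 + 15*A^-4 + 6*A^-8 + A^-12.
  A^7 * (d) = -A^9 - A^5
  A^5 * (7) = 7*A^5
  A^3 * (21*d) = -21*A^5 - 21*A
  A^1 * (35*d^2) = 35*A^5 + 70*A + 35*A^-3
  A^-1 * (35*d^3) = -35*A^5 - 105*A - 105*A^-3 - 35*A^-7
  A^-3 * (21*d^4) = 21*A^5 + 84*A + 126*A^-3 + 84*A^-7 + 21*A^-11
  A^-5 * (7*d^5) = -7*A^5 - 35*A - 70*A^-3 - 70*A^-7 - 35*A^-11 - 7*A^-15
  A^-7 * (d^6) = A^5 + 6*A + 15*A^-3 + 20*A^-7 + 15*A^-11 + 6*A^-15 + A^-19
Summing the groups: <K> = -A^9 - A + A^-3 - A^-7 + A^-11 - A^-15 + A^-19

Answer: -A^9 - A + A^-3 - A^-7 + A^-11 - A^-15 + A^-19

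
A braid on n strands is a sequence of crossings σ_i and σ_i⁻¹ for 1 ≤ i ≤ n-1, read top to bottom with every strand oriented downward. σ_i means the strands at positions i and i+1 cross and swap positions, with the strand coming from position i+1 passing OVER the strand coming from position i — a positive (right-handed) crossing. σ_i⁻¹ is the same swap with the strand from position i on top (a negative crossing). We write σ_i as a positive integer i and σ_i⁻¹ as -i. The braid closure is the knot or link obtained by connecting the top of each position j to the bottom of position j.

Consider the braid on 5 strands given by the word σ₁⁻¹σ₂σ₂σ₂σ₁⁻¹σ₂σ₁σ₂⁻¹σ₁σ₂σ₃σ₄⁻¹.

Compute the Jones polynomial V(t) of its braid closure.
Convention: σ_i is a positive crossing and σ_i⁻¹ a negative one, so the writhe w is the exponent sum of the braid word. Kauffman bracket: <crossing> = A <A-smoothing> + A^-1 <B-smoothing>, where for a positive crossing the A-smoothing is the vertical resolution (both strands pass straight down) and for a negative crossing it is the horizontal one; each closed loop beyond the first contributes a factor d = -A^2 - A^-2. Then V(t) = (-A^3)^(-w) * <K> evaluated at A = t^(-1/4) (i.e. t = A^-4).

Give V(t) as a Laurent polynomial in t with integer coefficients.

-t^8 + t^7 - 2*t^6 + 3*t^5 - 3*t^4 + 4*t^3 - 2*t^2 + 2*t - 1

Derivation:
The presented braid s1^-1 s2 s2 s2 s1^-1 s2 s1 s2^-1 s1 s2 s3 s4^-1 on 5 strands reduces by inverse Markov moves (closure unchanged at each step):
  Destabilize: the word has the form β·s4^-1 where s4^-1 occurs only as the final letter (β ∈ B_4); drop it and the last strand → 4 strands.
  Destabilize: the word has the form β·s3 where s3 occurs only as the final letter (β ∈ B_3); drop it and the last strand → 3 strands.
Reduced to β = s1^-1 s2 s2 s2 s1^-1 s2 s1 s2^-1 s1 s2 on 3 strands, 10 crossings.
Compute on β:
Braid: s1^-1 s2 s2 s2 s1^-1 s2 s1 s2^-1 s1 s2 on 3 strands, 10 crossings.
Writhe w = (#positive) - (#negative) = 7 - 3 = 4.
State-sum expansion of <K>. There are 2^10 = 1024 states.
For each crossing: s=0 is the vertical smoothing, s=1 horizontal. Crossing k contributes A^(sign_k * (1 - 2*s_k)); loop factor d = -A^2 - A^-2.
Tabulate the states by total A-exponent and number of loops L (A-exp: L × count):
  A^10: L=2 ×1
  A^8: L=1 ×5, L=3 ×5
  A^6: L=2 ×39, L=4 ×6
  A^4: L=1 ×34, L=3 ×85, L=5 ×1
  A^2: L=2 ×138, L=4 ×72
  A^0: L=1 ×48, L=3 ×167, L=5 ×37
  A^-2: L=2 ×91, L=4 ×109, L=6 ×10
  A^-4: L=3 ×82, L=5 ×37, L=7 ×1
  A^-6: L=4 ×40, L=6 ×5
  A^-8: L=5 ×10
  A^-10: L=6 ×1
Each group contributes A^e * Σ count * d^(L-1):
Powers of d = -A^2 - A^-2: d^2 = A^4 + 2 + A^-4; d^3 = -A^6 - 3*A^2 - 3*A^-2 - A^-6; d^4 = A^8 + 4*A^4 + 6 + 4*A^-4 + A^-8; d^5 = -A^10 - 5*A^6 - 10*A^2 - 10*A^-2 - 5*A^-6 - A^-10; d^6 = A^12 + 6*A^8 + 15*A^4 + 20 + 15*A^-4 + 6*A^-8 + A^-12.
  A^10 * (d) = -A^12 - A^8
  A^8 * (5 + 5*d^2) = 5*A^12 + 15*A^8 + 5*A^4
  A^6 * (39*d + 6*d^3) = -6*A^12 - 57*A^8 - 57*A^4 - 6
  A^4 * (34 + 85*d^2 + d^4) = A^12 + 89*A^8 + 210*A^4 + 89 + A^-4
  A^2 * (138*d + 72*d^3) = -72*A^8 - 354*A^4 - 354 - 72*A^-4
  A^0 * (48 + 167*d^2 + 37*d^4) = 37*A^8 + 315*A^4 + 604 + 315*A^-4 + 37*A^-8
  A^-2 * (91*d + 109*d^3 + 10*d^5) = -10*A^8 - 159*A^4 - 518 - 518*A^-4 - 159*A^-8 - 10*A^-12
  A^-4 * (82*d^2 + 37*d^4 + d^6) = A^8 + 43*A^4 + 245 + 406*A^-4 + 245*A^-8 + 43*A^-12 + A^-16
  A^-6 * (40*d^3 + 5*d^5) = -5*A^4 - 65 - 170*A^-4 - 170*A^-8 - 65*A^-12 - 5*A^-16
  A^-8 * (10*d^4) = 10 + 40*A^-4 + 60*A^-8 + 40*A^-12 + 10*A^-16
  A^-10 * (d^5) = -1 - 5*A^-4 - 10*A^-8 - 10*A^-12 - 5*A^-16 - A^-20
Summing the groups: <K> = -A^12 + 2*A^8 - 2*A^4 + 4 - 3*A^-4 + 3*A^-8 - 2*A^-12 + A^-16 - A^-20
Normalise by the writhe: (-A^3)^(-w) = (-A^3)^(-4) = A^-12, so f(A) = A^-12 * <K> = -1 + 2*A^-4 - 2*A^-8 + 4*A^-12 - 3*A^-16 + 3*A^-20 - 2*A^-24 + A^-28 - A^-32.
Substitute A = t^(-1/4), i.e. A^e → t^(-e/4): V(t) = -t^8 + t^7 - 2*t^6 + 3*t^5 - 3*t^4 + 4*t^3 - 2*t^2 + 2*t - 1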